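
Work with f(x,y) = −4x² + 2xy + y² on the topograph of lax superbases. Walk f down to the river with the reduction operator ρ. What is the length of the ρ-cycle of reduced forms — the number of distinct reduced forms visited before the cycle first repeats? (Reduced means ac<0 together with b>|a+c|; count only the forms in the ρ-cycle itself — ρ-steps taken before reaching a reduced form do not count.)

D = 20, ⌊√D⌋ = 4
descent: ρ → (1,4,-1)  [lands on river]
river: ρ → (-1,4,1)
ρ-cycle length = 2 (tail of 1 descent step not counted)

2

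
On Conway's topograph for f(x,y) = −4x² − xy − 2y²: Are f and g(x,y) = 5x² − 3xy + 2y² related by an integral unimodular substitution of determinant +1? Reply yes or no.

D₁ = -31, D₂ = -31
f is negative-definite; reduce −f:
−f: flip: (4,1,2)→(2,-1,4)
−f: reduced (well bottom): (2,-1,4) with a≤c, −a<b≤a
flip sign back: reduced form of f is (-2,1,-4)
g: flip: (5,-3,2)→(2,3,5)
g: translate: b→-1 (≡3 mod 4), so (2,3,5)→(2,-1,4)
g: reduced (well bottom): (2,-1,4) with a≤c, −a<b≤a
reduced forms (-2, 1, -4) vs (2, -1, 4) ⇒ inequivalent

no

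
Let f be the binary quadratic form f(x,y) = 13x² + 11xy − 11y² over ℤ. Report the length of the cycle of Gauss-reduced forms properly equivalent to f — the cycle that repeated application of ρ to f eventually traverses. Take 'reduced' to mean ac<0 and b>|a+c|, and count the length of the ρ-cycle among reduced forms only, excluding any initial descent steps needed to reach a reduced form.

D = 693, ⌊√D⌋ = 26
river: ρ → (-11,11,13)
river: ρ → (13,15,-9)
river: ρ → (-9,21,7)
river: ρ → (7,21,-9)
river: ρ → (-9,15,13)
river: ρ → (13,11,-11)
ρ-cycle length = 6 (tail of 0 descent steps not counted)

6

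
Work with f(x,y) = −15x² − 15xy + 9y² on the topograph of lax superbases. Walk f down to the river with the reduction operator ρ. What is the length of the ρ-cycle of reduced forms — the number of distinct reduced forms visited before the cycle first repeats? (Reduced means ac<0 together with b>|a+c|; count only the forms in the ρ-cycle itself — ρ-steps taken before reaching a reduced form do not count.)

D = 765, ⌊√D⌋ = 27
descent: ρ → (9,15,-15)  [lands on river]
river: ρ → (-15,15,9)
river: ρ → (9,21,-9)
river: ρ → (-9,15,15)
river: ρ → (15,15,-9)
river: ρ → (-9,21,9)
ρ-cycle length = 6 (tail of 1 descent step not counted)

6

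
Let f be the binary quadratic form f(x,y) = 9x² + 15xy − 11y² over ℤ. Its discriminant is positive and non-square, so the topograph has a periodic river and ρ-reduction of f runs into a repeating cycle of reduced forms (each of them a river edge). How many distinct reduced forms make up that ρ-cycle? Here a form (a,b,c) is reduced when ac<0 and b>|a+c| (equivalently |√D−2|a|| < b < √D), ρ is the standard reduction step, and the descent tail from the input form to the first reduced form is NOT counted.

D = 621, ⌊√D⌋ = 24
river: ρ → (-11,7,13)
river: ρ → (13,19,-5)
river: ρ → (-5,21,9)
river: ρ → (9,15,-11)
ρ-cycle length = 4 (tail of 0 descent steps not counted)

4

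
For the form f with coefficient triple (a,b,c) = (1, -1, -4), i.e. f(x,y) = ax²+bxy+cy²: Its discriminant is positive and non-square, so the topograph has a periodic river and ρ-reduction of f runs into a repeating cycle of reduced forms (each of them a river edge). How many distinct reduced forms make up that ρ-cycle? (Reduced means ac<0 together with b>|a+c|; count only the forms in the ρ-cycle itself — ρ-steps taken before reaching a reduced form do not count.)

D = 17, ⌊√D⌋ = 4
descent: ρ → (-4,1,1)
descent: ρ → (1,3,-2)  [lands on river]
river: ρ → (-2,1,2)
river: ρ → (2,3,-1)
river: ρ → (-1,3,2)
river: ρ → (2,1,-2)
river: ρ → (-2,3,1)
ρ-cycle length = 6 (tail of 2 descent steps not counted)

6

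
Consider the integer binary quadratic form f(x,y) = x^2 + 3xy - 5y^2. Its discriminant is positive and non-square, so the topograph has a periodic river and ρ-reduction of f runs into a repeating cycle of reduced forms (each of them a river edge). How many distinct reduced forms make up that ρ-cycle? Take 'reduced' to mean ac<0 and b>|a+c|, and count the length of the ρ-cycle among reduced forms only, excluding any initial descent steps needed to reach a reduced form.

D = 29, ⌊√D⌋ = 5
descent: ρ → (-5,-3,1)
descent: ρ → (1,5,-1)  [lands on river]
river: ρ → (-1,5,1)
ρ-cycle length = 2 (tail of 2 descent steps not counted)

2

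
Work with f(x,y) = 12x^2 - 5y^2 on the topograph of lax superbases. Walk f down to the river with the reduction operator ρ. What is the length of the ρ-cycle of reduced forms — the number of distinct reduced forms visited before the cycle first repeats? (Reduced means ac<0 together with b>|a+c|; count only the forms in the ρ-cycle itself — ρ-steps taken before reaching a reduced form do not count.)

D = 240, ⌊√D⌋ = 15
descent: ρ → (-5,10,7)  [lands on river]
river: ρ → (7,4,-8)
river: ρ → (-8,12,3)
river: ρ → (3,12,-8)
river: ρ → (-8,4,7)
river: ρ → (7,10,-5)
ρ-cycle length = 6 (tail of 1 descent step not counted)

6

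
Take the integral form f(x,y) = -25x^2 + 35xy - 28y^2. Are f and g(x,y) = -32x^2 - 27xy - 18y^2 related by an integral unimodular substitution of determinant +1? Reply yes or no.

D₁ = -1575, D₂ = -1575
f is negative-definite; reduce −f:
−f: translate: b→15 (≡-35 mod 50), so (25,-35,28)→(25,15,18)
−f: flip: (25,15,18)→(18,-15,25)
−f: reduced (well bottom): (18,-15,25) with a≤c, −a<b≤a
flip sign back: reduced form of f is (-18,15,-25)
g is negative-definite; reduce −g:
−g: flip: (32,27,18)→(18,-27,32)
−g: translate: b→9 (≡-27 mod 36), so (18,-27,32)→(18,9,23)
−g: reduced (well bottom): (18,9,23) with a≤c, −a<b≤a
flip sign back: reduced form of g is (-18,-9,-23)
reduced forms (-18, 15, -25) vs (-18, -9, -23) ⇒ inequivalent

no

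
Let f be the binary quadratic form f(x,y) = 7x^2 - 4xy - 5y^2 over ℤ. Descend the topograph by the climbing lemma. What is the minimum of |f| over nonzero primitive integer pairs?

descent: ρ → (-5,4,7)  [lands on river]
river: ρ → (7,10,-2)
river: ρ → (-2,10,7)
river: ρ → (7,4,-5)
river: ρ → (-5,6,6)
river: ρ → (6,6,-5)
closes: descent 1, river 6
min |a| on river = 2

2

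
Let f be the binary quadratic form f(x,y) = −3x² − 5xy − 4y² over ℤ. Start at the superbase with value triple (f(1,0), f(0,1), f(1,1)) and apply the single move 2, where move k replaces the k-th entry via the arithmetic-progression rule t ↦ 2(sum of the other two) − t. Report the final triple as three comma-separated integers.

start (-3,-4,-12) = (f(1,0),f(0,1),f(1,1))
replace slot 2: 2·((-3)+(-12)) − (-4) = -26 → (-3,-26,-12)

-3,-26,-12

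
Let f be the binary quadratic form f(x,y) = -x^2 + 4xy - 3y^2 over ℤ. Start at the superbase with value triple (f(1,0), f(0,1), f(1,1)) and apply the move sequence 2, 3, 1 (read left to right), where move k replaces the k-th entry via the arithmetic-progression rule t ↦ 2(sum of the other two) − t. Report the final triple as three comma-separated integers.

start (-1,-3,0) = (f(1,0),f(0,1),f(1,1))
replace slot 2: 2·((-1)+0) − (-3) = 1 → (-1,1,0)
replace slot 3: 2·((-1)+1) − 0 = 0 → (-1,1,0)
replace slot 1: 2·(1+0) − (-1) = 3 → (3,1,0)

3,1,0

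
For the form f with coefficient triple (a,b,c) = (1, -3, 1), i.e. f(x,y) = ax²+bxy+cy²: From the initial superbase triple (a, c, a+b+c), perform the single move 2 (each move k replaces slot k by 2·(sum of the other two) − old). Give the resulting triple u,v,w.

start (1,1,-1) = (f(1,0),f(0,1),f(1,1))
replace slot 2: 2·(1+(-1)) − 1 = -1 → (1,-1,-1)

1,-1,-1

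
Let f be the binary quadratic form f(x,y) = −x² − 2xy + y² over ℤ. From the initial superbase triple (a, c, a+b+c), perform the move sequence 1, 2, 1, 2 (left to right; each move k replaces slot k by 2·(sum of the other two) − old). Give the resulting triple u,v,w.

start (-1,1,-2) = (f(1,0),f(0,1),f(1,1))
replace slot 1: 2·(1+(-2)) − (-1) = -1 → (-1,1,-2)
replace slot 2: 2·((-1)+(-2)) − 1 = -7 → (-1,-7,-2)
replace slot 1: 2·((-7)+(-2)) − (-1) = -17 → (-17,-7,-2)
replace slot 2: 2·((-17)+(-2)) − (-7) = -31 → (-17,-31,-2)

-17,-31,-2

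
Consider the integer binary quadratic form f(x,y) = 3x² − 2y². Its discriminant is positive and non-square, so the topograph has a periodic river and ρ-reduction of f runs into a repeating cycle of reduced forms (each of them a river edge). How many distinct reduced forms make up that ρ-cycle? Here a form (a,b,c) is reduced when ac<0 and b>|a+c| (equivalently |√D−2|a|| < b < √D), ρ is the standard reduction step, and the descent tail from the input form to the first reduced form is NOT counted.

D = 24, ⌊√D⌋ = 4
descent: ρ → (-2,4,1)  [lands on river]
river: ρ → (1,4,-2)
ρ-cycle length = 2 (tail of 1 descent step not counted)

2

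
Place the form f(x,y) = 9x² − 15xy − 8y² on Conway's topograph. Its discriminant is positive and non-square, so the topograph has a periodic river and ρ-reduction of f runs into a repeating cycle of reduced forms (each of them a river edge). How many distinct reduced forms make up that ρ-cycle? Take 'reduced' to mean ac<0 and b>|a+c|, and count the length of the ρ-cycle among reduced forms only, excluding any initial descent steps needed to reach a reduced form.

D = 513, ⌊√D⌋ = 22
descent: ρ → (-8,15,9)  [lands on river]
river: ρ → (9,21,-2)
river: ρ → (-2,19,19)
river: ρ → (19,19,-2)
river: ρ → (-2,21,9)
river: ρ → (9,15,-8)
river: ρ → (-8,17,7)
river: ρ → (7,11,-14)
river: ρ → (-14,17,4)
river: ρ → (4,15,-18)
river: ρ → (-18,21,1)
river: ρ → (1,21,-18)
river: ρ → (-18,15,4)
river: ρ → (4,17,-14)
river: ρ → (-14,11,7)
river: ρ → (7,17,-8)
ρ-cycle length = 16 (tail of 1 descent step not counted)

16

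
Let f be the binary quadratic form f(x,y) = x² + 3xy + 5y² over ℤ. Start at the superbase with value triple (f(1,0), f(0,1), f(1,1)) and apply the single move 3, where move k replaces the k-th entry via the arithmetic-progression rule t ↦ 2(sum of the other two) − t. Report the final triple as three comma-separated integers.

start (1,5,9) = (f(1,0),f(0,1),f(1,1))
replace slot 3: 2·(1+5) − 9 = 3 → (1,5,3)

1,5,3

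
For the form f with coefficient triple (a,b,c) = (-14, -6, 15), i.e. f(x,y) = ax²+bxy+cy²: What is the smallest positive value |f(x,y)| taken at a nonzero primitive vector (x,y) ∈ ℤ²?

descent: ρ → (15,6,-14)  [lands on river]
river: ρ → (-14,22,7)
river: ρ → (7,20,-17)
river: ρ → (-17,14,10)
river: ρ → (10,26,-5)
river: ρ → (-5,24,15)
closes: descent 1, river 6
min |a| on river = 5

5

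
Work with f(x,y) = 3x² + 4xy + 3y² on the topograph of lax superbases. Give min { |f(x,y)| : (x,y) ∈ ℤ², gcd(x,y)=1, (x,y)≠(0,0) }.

translate: b→-2 (≡4 mod 6), so (3,4,3)→(3,-2,2)
flip: (3,-2,2)→(2,2,3)
reduced (well bottom): (2,2,3) with a≤c, −a<b≤a
well minimum = a = 2

2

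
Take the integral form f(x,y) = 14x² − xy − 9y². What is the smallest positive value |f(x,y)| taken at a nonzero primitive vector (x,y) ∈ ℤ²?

descent: ρ → (-9,19,4)  [lands on river]
river: ρ → (4,21,-4)
river: ρ → (-4,19,9)
river: ρ → (9,17,-6)
river: ρ → (-6,19,6)
river: ρ → (6,17,-9)
closes: descent 1, river 6
min |a| on river = 4

4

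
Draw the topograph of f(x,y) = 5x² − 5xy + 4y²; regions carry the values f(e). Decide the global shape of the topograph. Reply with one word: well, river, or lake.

D = b²−4ac = (-5)² − 4·5·4 = -55
D < 0 ⇒ definite ⇒ every region one sign ⇒ single well

well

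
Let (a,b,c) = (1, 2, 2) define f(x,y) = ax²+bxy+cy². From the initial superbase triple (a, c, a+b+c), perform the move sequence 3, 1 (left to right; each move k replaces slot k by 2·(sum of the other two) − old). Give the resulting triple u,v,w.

start (1,2,5) = (f(1,0),f(0,1),f(1,1))
replace slot 3: 2·(1+2) − 5 = 1 → (1,2,1)
replace slot 1: 2·(2+1) − 1 = 5 → (5,2,1)

5,2,1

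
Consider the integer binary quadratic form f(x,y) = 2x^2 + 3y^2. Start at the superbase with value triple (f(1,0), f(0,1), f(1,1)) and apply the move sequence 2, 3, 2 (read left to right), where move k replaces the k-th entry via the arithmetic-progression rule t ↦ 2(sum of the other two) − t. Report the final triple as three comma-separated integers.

start (2,3,5) = (f(1,0),f(0,1),f(1,1))
replace slot 2: 2·(2+5) − 3 = 11 → (2,11,5)
replace slot 3: 2·(2+11) − 5 = 21 → (2,11,21)
replace slot 2: 2·(2+21) − 11 = 35 → (2,35,21)

2,35,21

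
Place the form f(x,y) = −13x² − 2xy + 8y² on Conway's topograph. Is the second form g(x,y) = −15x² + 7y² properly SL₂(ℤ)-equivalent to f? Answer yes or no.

D₁ = 420, D₂ = 420
river cycle of f (length 4): (8, 18, -3), (-3, 18, 8), (8, 14, -7), (-7, 14, 8)
river cycle of g (length 4): (7, 14, -8), (-8, 18, 3), (3, 18, -8), (-8, 14, 7)
cycles differ ⇒ inequivalent

no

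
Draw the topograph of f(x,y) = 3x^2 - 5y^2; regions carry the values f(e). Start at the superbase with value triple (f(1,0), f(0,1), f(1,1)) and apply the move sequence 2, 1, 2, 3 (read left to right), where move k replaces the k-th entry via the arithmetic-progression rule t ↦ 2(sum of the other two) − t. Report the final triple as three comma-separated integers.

start (3,-5,-2) = (f(1,0),f(0,1),f(1,1))
replace slot 2: 2·(3+(-2)) − (-5) = 7 → (3,7,-2)
replace slot 1: 2·(7+(-2)) − 3 = 7 → (7,7,-2)
replace slot 2: 2·(7+(-2)) − 7 = 3 → (7,3,-2)
replace slot 3: 2·(7+3) − (-2) = 22 → (7,3,22)

7,3,22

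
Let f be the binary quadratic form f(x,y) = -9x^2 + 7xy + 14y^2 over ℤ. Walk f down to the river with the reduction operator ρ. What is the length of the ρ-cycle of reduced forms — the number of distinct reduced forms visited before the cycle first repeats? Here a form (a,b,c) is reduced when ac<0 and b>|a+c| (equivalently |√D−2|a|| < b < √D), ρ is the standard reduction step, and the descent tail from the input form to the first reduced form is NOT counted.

D = 553, ⌊√D⌋ = 23
river: ρ → (14,21,-2)
river: ρ → (-2,23,3)
river: ρ → (3,19,-16)
river: ρ → (-16,13,6)
river: ρ → (6,23,-1)
river: ρ → (-1,23,6)
river: ρ → (6,13,-16)
river: ρ → (-16,19,3)
river: ρ → (3,23,-2)
river: ρ → (-2,21,14)
river: ρ → (14,7,-9)
river: ρ → (-9,11,12)
river: ρ → (12,13,-8)
river: ρ → (-8,19,6)
river: ρ → (6,17,-11)
river: ρ → (-11,5,12)
river: ρ → (12,19,-4)
river: ρ → (-4,21,7)
river: ρ → (7,21,-4)
river: ρ → (-4,19,12)
river: ρ → (12,5,-11)
river: ρ → (-11,17,6)
river: ρ → (6,19,-8)
river: ρ → (-8,13,12)
river: ρ → (12,11,-9)
river: ρ → (-9,7,14)
ρ-cycle length = 26 (tail of 0 descent steps not counted)

26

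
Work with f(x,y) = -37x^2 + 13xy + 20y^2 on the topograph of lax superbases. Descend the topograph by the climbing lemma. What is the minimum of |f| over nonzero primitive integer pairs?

descent: ρ → (20,27,-30)  [lands on river]
river: ρ → (-30,33,17)
river: ρ → (17,35,-28)
river: ρ → (-28,21,24)
river: ρ → (24,27,-25)
river: ρ → (-25,23,26)
river: ρ → (26,29,-22)
river: ρ → (-22,15,33)
river: ρ → (33,51,-4)
river: ρ → (-4,53,20)
closes: descent 1, river 10
min |a| on river = 4

4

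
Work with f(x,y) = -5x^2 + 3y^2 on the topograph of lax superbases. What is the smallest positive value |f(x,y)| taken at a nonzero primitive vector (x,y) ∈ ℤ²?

descent: ρ → (3,6,-2)  [lands on river]
river: ρ → (-2,6,3)
closes: descent 1, river 2
min |a| on river = 2

2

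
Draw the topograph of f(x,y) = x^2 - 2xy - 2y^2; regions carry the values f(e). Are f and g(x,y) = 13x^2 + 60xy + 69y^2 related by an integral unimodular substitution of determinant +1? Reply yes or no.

D₁ = 12, D₂ = 12
river cycle of f (length 2): (-2, 2, 1), (1, 2, -2)
river cycle of g (length 2): (1, 2, -2), (-2, 2, 1)
cycles coincide ⇒ equivalent

yes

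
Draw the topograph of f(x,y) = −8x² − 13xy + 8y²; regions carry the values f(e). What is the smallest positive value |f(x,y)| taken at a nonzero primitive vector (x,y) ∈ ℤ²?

descent: ρ → (8,13,-8)  [lands on river]
river: ρ → (-8,19,2)
river: ρ → (2,17,-17)
river: ρ → (-17,17,2)
river: ρ → (2,19,-8)
river: ρ → (-8,13,8)
river: ρ → (8,19,-2)
river: ρ → (-2,17,17)
river: ρ → (17,17,-2)
river: ρ → (-2,19,8)
closes: descent 1, river 10
min |a| on river = 2

2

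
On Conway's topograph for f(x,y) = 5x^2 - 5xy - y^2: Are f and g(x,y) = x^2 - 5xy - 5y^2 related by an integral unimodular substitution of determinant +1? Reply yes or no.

D₁ = 45, D₂ = 45
river cycle of f (length 2): (-1, 5, 5), (5, 5, -1)
river cycle of g (length 2): (-5, 5, 1), (1, 5, -5)
cycles differ ⇒ inequivalent

no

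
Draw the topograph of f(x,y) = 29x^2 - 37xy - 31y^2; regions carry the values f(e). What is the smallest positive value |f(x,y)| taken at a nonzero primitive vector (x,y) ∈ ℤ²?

descent: ρ → (-31,37,29)  [lands on river]
river: ρ → (29,21,-39)
river: ρ → (-39,57,11)
river: ρ → (11,53,-49)
river: ρ → (-49,45,15)
river: ρ → (15,45,-49)
river: ρ → (-49,53,11)
river: ρ → (11,57,-39)
river: ρ → (-39,21,29)
river: ρ → (29,37,-31)
river: ρ → (-31,25,35)
river: ρ → (35,45,-21)
river: ρ → (-21,39,41)
river: ρ → (41,43,-19)
river: ρ → (-19,33,51)
river: ρ → (51,69,-1)
river: ρ → (-1,69,51)
river: ρ → (51,33,-19)
river: ρ → (-19,43,41)
river: ρ → (41,39,-21)
river: ρ → (-21,45,35)
river: ρ → (35,25,-31)
closes: descent 1, river 22
min |a| on river = 1

1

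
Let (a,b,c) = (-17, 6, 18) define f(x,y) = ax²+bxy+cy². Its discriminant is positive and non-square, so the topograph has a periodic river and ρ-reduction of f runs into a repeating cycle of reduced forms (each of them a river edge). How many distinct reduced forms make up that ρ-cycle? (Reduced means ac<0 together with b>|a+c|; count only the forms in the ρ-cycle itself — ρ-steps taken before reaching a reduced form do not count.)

D = 1260, ⌊√D⌋ = 35
river: ρ → (18,30,-5)
river: ρ → (-5,30,18)
river: ρ → (18,6,-17)
river: ρ → (-17,28,7)
river: ρ → (7,28,-17)
river: ρ → (-17,6,18)
ρ-cycle length = 6 (tail of 0 descent steps not counted)

6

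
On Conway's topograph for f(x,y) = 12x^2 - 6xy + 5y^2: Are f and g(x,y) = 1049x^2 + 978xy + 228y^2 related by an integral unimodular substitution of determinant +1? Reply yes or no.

D₁ = -204, D₂ = -204
f: flip: (12,-6,5)→(5,6,12)
f: translate: b→-4 (≡6 mod 10), so (5,6,12)→(5,-4,11)
f: reduced (well bottom): (5,-4,11) with a≤c, −a<b≤a
g: flip: (1049,978,228)→(228,-978,1049)
g: translate: b→-66 (≡-978 mod 456), so (228,-978,1049)→(228,-66,5)
g: flip: (228,-66,5)→(5,66,228)
g: translate: b→-4 (≡66 mod 10), so (5,66,228)→(5,-4,11)
g: reduced (well bottom): (5,-4,11) with a≤c, −a<b≤a
reduced forms (5, -4, 11) vs (5, -4, 11) ⇒ equivalent

yes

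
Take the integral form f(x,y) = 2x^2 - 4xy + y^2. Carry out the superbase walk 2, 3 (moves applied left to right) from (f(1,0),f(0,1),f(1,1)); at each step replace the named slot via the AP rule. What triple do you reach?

start (2,1,-1) = (f(1,0),f(0,1),f(1,1))
replace slot 2: 2·(2+(-1)) − 1 = 1 → (2,1,-1)
replace slot 3: 2·(2+1) − (-1) = 7 → (2,1,7)

2,1,7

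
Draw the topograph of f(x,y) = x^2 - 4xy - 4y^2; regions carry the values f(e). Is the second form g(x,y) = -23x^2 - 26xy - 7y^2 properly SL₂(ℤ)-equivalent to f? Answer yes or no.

D₁ = 32, D₂ = 32
river cycle of f (length 2): (-4, 4, 1), (1, 4, -4)
river cycle of g (length 2): (1, 4, -4), (-4, 4, 1)
cycles coincide ⇒ equivalent

yes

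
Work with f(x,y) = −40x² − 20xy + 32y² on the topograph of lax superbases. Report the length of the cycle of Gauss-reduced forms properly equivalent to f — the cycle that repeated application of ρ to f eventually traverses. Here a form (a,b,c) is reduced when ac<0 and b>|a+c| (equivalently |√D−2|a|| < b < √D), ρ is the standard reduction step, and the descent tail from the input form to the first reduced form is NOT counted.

D = 5520, ⌊√D⌋ = 74
descent: ρ → (32,20,-40)  [lands on river]
river: ρ → (-40,60,12)
river: ρ → (12,60,-40)
river: ρ → (-40,20,32)
river: ρ → (32,44,-28)
river: ρ → (-28,68,8)
river: ρ → (8,60,-60)
river: ρ → (-60,60,8)
river: ρ → (8,68,-28)
river: ρ → (-28,44,32)
ρ-cycle length = 10 (tail of 1 descent step not counted)

10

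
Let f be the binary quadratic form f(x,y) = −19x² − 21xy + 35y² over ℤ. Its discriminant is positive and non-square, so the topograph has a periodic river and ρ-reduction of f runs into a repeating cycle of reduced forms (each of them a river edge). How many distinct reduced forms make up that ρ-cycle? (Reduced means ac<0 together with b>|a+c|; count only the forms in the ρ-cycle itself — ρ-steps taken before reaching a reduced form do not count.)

D = 3101, ⌊√D⌋ = 55
descent: ρ → (35,21,-19)  [lands on river]
river: ρ → (-19,55,1)
river: ρ → (1,55,-19)
river: ρ → (-19,21,35)
river: ρ → (35,49,-5)
river: ρ → (-5,51,25)
river: ρ → (25,49,-7)
river: ρ → (-7,49,25)
river: ρ → (25,51,-5)
river: ρ → (-5,49,35)
ρ-cycle length = 10 (tail of 1 descent step not counted)

10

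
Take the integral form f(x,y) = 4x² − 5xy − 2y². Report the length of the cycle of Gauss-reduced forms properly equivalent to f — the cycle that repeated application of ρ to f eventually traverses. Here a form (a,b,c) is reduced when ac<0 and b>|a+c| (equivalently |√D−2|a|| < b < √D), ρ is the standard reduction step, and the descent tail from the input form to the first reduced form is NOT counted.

D = 57, ⌊√D⌋ = 7
descent: ρ → (-2,5,4)  [lands on river]
river: ρ → (4,3,-3)
river: ρ → (-3,3,4)
river: ρ → (4,5,-2)
river: ρ → (-2,7,1)
river: ρ → (1,7,-2)
ρ-cycle length = 6 (tail of 1 descent step not counted)

6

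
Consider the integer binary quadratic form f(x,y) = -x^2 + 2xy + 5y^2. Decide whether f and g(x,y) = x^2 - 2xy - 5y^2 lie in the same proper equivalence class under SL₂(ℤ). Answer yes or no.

D₁ = 24, D₂ = 24
river cycle of f (length 2): (-1, 4, 2), (2, 4, -1)
river cycle of g (length 2): (1, 4, -2), (-2, 4, 1)
cycles differ ⇒ inequivalent

no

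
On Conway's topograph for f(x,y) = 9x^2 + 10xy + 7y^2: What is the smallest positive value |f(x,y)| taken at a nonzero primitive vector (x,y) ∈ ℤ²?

translate: b→-8 (≡10 mod 18), so (9,10,7)→(9,-8,6)
flip: (9,-8,6)→(6,8,9)
translate: b→-4 (≡8 mod 12), so (6,8,9)→(6,-4,7)
reduced (well bottom): (6,-4,7) with a≤c, −a<b≤a
well minimum = a = 6

6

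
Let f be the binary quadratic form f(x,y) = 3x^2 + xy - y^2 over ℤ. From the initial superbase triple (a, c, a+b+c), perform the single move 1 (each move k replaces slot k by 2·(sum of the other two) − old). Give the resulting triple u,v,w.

start (3,-1,3) = (f(1,0),f(0,1),f(1,1))
replace slot 1: 2·((-1)+3) − 3 = 1 → (1,-1,3)

1,-1,3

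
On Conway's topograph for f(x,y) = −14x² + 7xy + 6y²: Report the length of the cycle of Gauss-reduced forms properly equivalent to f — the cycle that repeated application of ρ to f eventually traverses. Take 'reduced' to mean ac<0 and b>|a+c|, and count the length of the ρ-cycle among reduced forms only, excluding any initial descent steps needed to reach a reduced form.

D = 385, ⌊√D⌋ = 19
descent: ρ → (6,17,-4)  [lands on river]
river: ρ → (-4,15,10)
river: ρ → (10,5,-9)
river: ρ → (-9,13,6)
river: ρ → (6,11,-11)
river: ρ → (-11,11,6)
river: ρ → (6,13,-9)
river: ρ → (-9,5,10)
river: ρ → (10,15,-4)
river: ρ → (-4,17,6)
river: ρ → (6,19,-1)
river: ρ → (-1,19,6)
ρ-cycle length = 12 (tail of 1 descent step not counted)

12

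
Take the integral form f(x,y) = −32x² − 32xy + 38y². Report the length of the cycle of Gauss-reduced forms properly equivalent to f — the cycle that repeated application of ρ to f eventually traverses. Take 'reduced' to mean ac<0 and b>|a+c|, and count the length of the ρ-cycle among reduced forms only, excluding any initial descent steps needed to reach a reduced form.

D = 5888, ⌊√D⌋ = 76
descent: ρ → (38,32,-32)  [lands on river]
river: ρ → (-32,32,38)
river: ρ → (38,44,-26)
river: ρ → (-26,60,22)
river: ρ → (22,72,-8)
river: ρ → (-8,72,22)
river: ρ → (22,60,-26)
river: ρ → (-26,44,38)
ρ-cycle length = 8 (tail of 1 descent step not counted)

8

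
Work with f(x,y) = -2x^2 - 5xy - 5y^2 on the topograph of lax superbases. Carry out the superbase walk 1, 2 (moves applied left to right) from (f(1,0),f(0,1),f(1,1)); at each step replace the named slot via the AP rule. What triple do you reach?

start (-2,-5,-12) = (f(1,0),f(0,1),f(1,1))
replace slot 1: 2·((-5)+(-12)) − (-2) = -32 → (-32,-5,-12)
replace slot 2: 2·((-32)+(-12)) − (-5) = -83 → (-32,-83,-12)

-32,-83,-12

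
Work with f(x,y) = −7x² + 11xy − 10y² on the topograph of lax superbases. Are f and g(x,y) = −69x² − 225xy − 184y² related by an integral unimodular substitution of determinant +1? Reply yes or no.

D₁ = -159, D₂ = -159
f is negative-definite; reduce −f:
−f: translate: b→3 (≡-11 mod 14), so (7,-11,10)→(7,3,6)
−f: flip: (7,3,6)→(6,-3,7)
−f: reduced (well bottom): (6,-3,7) with a≤c, −a<b≤a
flip sign back: reduced form of f is (-6,3,-7)
g is negative-definite; reduce −g:
−g: translate: b→-51 (≡225 mod 138), so (69,225,184)→(69,-51,10)
−g: flip: (69,-51,10)→(10,51,69)
−g: translate: b→-9 (≡51 mod 20), so (10,51,69)→(10,-9,6)
−g: flip: (10,-9,6)→(6,9,10)
−g: translate: b→-3 (≡9 mod 12), so (6,9,10)→(6,-3,7)
−g: reduced (well bottom): (6,-3,7) with a≤c, −a<b≤a
flip sign back: reduced form of g is (-6,3,-7)
reduced forms (-6, 3, -7) vs (-6, 3, -7) ⇒ equivalent

yes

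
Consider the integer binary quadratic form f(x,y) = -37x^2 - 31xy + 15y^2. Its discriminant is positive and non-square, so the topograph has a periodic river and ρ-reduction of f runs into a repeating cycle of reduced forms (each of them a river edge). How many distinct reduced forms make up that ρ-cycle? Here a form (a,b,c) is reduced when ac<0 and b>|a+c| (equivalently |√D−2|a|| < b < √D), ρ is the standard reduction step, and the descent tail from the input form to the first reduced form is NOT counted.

D = 3181, ⌊√D⌋ = 56
descent: ρ → (15,31,-37)  [lands on river]
river: ρ → (-37,43,9)
river: ρ → (9,47,-27)
river: ρ → (-27,7,29)
river: ρ → (29,51,-5)
river: ρ → (-5,49,39)
river: ρ → (39,29,-15)
river: ρ → (-15,31,37)
river: ρ → (37,43,-9)
river: ρ → (-9,47,27)
river: ρ → (27,7,-29)
river: ρ → (-29,51,5)
river: ρ → (5,49,-39)
river: ρ → (-39,29,15)
ρ-cycle length = 14 (tail of 1 descent step not counted)

14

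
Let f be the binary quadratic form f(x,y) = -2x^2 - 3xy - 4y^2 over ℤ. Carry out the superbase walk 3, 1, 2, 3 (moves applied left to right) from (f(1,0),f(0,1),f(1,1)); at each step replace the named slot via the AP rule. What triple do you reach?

start (-2,-4,-9) = (f(1,0),f(0,1),f(1,1))
replace slot 3: 2·((-2)+(-4)) − (-9) = -3 → (-2,-4,-3)
replace slot 1: 2·((-4)+(-3)) − (-2) = -12 → (-12,-4,-3)
replace slot 2: 2·((-12)+(-3)) − (-4) = -26 → (-12,-26,-3)
replace slot 3: 2·((-12)+(-26)) − (-3) = -73 → (-12,-26,-73)

-12,-26,-73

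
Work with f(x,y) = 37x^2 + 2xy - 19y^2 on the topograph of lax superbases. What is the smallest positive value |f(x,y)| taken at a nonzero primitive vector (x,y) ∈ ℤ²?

descent: ρ → (-19,36,20)  [lands on river]
river: ρ → (20,44,-11)
river: ρ → (-11,44,20)
river: ρ → (20,36,-19)
river: ρ → (-19,40,16)
river: ρ → (16,24,-35)
river: ρ → (-35,46,5)
river: ρ → (5,44,-44)
river: ρ → (-44,44,5)
river: ρ → (5,46,-35)
river: ρ → (-35,24,16)
river: ρ → (16,40,-19)
closes: descent 1, river 12
min |a| on river = 5

5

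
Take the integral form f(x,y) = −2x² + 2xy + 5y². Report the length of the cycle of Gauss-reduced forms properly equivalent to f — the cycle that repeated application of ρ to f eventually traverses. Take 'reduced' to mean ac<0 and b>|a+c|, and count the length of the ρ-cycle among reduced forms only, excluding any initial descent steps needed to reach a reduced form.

D = 44, ⌊√D⌋ = 6
descent: ρ → (5,-2,-2)
descent: ρ → (-2,6,1)  [lands on river]
river: ρ → (1,6,-2)
ρ-cycle length = 2 (tail of 2 descent steps not counted)

2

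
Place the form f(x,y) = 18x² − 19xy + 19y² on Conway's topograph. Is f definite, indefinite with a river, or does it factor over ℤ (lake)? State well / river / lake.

D = b²−4ac = (-19)² − 4·18·19 = -1007
D < 0 ⇒ definite ⇒ every region one sign ⇒ single well

well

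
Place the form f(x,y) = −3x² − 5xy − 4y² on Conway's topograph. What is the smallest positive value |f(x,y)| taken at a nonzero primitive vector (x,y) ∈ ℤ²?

translate: b→-1 (≡5 mod 6), so (3,5,4)→(3,-1,2)
flip: (3,-1,2)→(2,1,3)
reduced (well bottom): (2,1,3) with a≤c, −a<b≤a
well minimum |f| = |-2| = 2 (negative-definite)

2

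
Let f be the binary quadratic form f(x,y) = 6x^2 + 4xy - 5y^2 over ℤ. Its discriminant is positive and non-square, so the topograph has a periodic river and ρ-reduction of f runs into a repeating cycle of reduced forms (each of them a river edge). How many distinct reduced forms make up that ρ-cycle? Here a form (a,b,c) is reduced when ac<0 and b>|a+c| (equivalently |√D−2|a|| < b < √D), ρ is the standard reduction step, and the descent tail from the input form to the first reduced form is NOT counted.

D = 136, ⌊√D⌋ = 11
river: ρ → (-5,6,5)
river: ρ → (5,4,-6)
river: ρ → (-6,8,3)
river: ρ → (3,10,-3)
river: ρ → (-3,8,6)
river: ρ → (6,4,-5)
ρ-cycle length = 6 (tail of 0 descent steps not counted)

6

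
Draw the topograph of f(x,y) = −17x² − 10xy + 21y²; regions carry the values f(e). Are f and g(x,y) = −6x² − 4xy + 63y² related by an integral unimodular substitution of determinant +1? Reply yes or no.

D₁ = 1528, D₂ = 1528
river cycle of f (length 24): (21, 10, -17), (-17, 24, 14), (14, 32, -9), (-9, 22, 29), (29, 36, -2), (-2, 36, 29), (29, 22, -9), (-9, 32, 14), (14, 24, -17), (-17, 10, 21), … (14 more)
river cycle of g (length 24): (-6, 32, 21), (21, 10, -17), (-17, 24, 14), (14, 32, -9), (-9, 22, 29), (29, 36, -2), (-2, 36, 29), (29, 22, -9), (-9, 32, 14), (14, 24, -17), … (14 more)
cycles coincide ⇒ equivalent

yes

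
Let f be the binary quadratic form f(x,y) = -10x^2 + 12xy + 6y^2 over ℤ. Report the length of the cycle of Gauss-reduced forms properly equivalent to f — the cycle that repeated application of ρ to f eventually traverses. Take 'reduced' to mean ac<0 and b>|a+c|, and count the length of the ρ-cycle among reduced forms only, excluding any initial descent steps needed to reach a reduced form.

D = 384, ⌊√D⌋ = 19
river: ρ → (6,12,-10)
river: ρ → (-10,8,8)
river: ρ → (8,8,-10)
river: ρ → (-10,12,6)
ρ-cycle length = 4 (tail of 0 descent steps not counted)

4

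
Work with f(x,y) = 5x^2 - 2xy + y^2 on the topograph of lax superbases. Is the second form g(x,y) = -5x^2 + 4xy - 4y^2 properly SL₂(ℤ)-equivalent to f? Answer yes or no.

D₁ = -16, D₂ = -64
discriminants differ ⇒ not SL₂(ℤ)-equivalent

no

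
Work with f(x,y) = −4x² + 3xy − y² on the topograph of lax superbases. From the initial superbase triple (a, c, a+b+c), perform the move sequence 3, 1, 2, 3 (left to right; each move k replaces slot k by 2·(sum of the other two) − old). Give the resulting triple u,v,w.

start (-4,-1,-2) = (f(1,0),f(0,1),f(1,1))
replace slot 3: 2·((-4)+(-1)) − (-2) = -8 → (-4,-1,-8)
replace slot 1: 2·((-1)+(-8)) − (-4) = -14 → (-14,-1,-8)
replace slot 2: 2·((-14)+(-8)) − (-1) = -43 → (-14,-43,-8)
replace slot 3: 2·((-14)+(-43)) − (-8) = -106 → (-14,-43,-106)

-14,-43,-106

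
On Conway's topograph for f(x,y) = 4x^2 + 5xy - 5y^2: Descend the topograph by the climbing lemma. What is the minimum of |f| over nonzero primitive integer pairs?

river: ρ → (-5,5,4)
river: ρ → (4,3,-6)
river: ρ → (-6,9,1)
river: ρ → (1,9,-6)
river: ρ → (-6,3,4)
river: ρ → (4,5,-5)
closes: descent 0, river 6
min |a| on river = 1

1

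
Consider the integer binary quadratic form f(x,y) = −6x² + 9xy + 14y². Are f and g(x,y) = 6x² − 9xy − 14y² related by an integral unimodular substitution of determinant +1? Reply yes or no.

D₁ = 417, D₂ = 417
river cycle of f (length 18): (14, 19, -1), (-1, 19, 14), (14, 9, -6), (-6, 15, 8), (8, 17, -4), (-4, 15, 12), (12, 9, -7), (-7, 19, 2), (2, 17, -16), (-16, 15, 3), … (8 more)
river cycle of g (length 18): (-14, 9, 6), (6, 15, -8), (-8, 17, 4), (4, 15, -12), (-12, 9, 7), (7, 19, -2), (-2, 17, 16), (16, 15, -3), (-3, 15, 16), (16, 17, -2), … (8 more)
cycles differ ⇒ inequivalent

no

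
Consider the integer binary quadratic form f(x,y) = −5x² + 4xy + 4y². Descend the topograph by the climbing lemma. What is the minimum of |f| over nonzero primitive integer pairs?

river: ρ → (4,4,-5)
river: ρ → (-5,6,3)
river: ρ → (3,6,-5)
river: ρ → (-5,4,4)
closes: descent 0, river 4
min |a| on river = 3

3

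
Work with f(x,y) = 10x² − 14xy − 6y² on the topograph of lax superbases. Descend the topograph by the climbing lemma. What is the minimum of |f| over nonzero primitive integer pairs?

descent: ρ → (-6,14,10)  [lands on river]
river: ρ → (10,6,-10)
river: ρ → (-10,14,6)
river: ρ → (6,10,-14)
river: ρ → (-14,18,2)
river: ρ → (2,18,-14)
river: ρ → (-14,10,6)
river: ρ → (6,14,-10)
river: ρ → (-10,6,10)
river: ρ → (10,14,-6)
river: ρ → (-6,10,14)
river: ρ → (14,18,-2)
river: ρ → (-2,18,14)
river: ρ → (14,10,-6)
closes: descent 1, river 14
min |a| on river = 2

2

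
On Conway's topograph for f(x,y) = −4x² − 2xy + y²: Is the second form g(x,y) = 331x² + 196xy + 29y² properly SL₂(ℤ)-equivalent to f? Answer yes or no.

D₁ = 20, D₂ = 20
river cycle of f (length 2): (1, 4, -1), (-1, 4, 1)
river cycle of g (length 2): (-1, 4, 1), (1, 4, -1)
cycles coincide ⇒ equivalent

yes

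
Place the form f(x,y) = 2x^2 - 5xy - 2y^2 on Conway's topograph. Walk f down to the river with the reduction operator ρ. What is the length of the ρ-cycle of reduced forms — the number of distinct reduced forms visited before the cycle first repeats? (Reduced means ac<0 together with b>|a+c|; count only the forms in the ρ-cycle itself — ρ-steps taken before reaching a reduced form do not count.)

D = 41, ⌊√D⌋ = 6
descent: ρ → (-2,5,2)  [lands on river]
river: ρ → (2,3,-4)
river: ρ → (-4,5,1)
river: ρ → (1,5,-4)
river: ρ → (-4,3,2)
river: ρ → (2,5,-2)
river: ρ → (-2,3,4)
river: ρ → (4,5,-1)
river: ρ → (-1,5,4)
river: ρ → (4,3,-2)
ρ-cycle length = 10 (tail of 1 descent step not counted)

10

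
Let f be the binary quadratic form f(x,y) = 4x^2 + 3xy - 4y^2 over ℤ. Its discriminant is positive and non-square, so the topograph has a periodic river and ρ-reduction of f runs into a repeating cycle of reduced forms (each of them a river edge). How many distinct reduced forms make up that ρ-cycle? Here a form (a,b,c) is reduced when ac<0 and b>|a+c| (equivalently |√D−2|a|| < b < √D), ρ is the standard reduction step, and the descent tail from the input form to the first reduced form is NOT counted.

D = 73, ⌊√D⌋ = 8
river: ρ → (-4,5,3)
river: ρ → (3,7,-2)
river: ρ → (-2,5,6)
river: ρ → (6,7,-1)
river: ρ → (-1,7,6)
river: ρ → (6,5,-2)
river: ρ → (-2,7,3)
river: ρ → (3,5,-4)
river: ρ → (-4,3,4)
river: ρ → (4,5,-3)
river: ρ → (-3,7,2)
river: ρ → (2,5,-6)
river: ρ → (-6,7,1)
river: ρ → (1,7,-6)
river: ρ → (-6,5,2)
river: ρ → (2,7,-3)
river: ρ → (-3,5,4)
river: ρ → (4,3,-4)
ρ-cycle length = 18 (tail of 0 descent steps not counted)

18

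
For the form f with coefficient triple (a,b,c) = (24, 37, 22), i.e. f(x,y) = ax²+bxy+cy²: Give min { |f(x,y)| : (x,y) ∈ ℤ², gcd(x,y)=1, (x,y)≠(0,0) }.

translate: b→-11 (≡37 mod 48), so (24,37,22)→(24,-11,9)
flip: (24,-11,9)→(9,11,24)
translate: b→-7 (≡11 mod 18), so (9,11,24)→(9,-7,22)
reduced (well bottom): (9,-7,22) with a≤c, −a<b≤a
well minimum = a = 9

9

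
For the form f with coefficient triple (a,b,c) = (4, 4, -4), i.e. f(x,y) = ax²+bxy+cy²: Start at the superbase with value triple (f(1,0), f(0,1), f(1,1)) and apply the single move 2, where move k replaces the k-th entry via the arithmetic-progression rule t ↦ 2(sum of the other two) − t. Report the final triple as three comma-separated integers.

start (4,-4,4) = (f(1,0),f(0,1),f(1,1))
replace slot 2: 2·(4+4) − (-4) = 20 → (4,20,4)

4,20,4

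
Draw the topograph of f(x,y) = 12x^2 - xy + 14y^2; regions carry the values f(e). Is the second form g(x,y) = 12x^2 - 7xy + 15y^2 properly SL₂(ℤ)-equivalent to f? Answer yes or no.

D₁ = -671, D₂ = -671
f: reduced (well bottom): (12,-1,14) with a≤c, −a<b≤a
g: reduced (well bottom): (12,-7,15) with a≤c, −a<b≤a
reduced forms (12, -1, 14) vs (12, -7, 15) ⇒ inequivalent

no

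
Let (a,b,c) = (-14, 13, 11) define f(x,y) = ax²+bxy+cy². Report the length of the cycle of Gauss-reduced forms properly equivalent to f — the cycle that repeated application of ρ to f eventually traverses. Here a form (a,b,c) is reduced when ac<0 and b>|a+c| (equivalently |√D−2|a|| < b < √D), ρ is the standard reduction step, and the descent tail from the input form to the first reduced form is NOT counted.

D = 785, ⌊√D⌋ = 28
river: ρ → (11,9,-16)
river: ρ → (-16,23,4)
river: ρ → (4,25,-10)
river: ρ → (-10,15,14)
river: ρ → (14,13,-11)
river: ρ → (-11,9,16)
river: ρ → (16,23,-4)
river: ρ → (-4,25,10)
river: ρ → (10,15,-14)
river: ρ → (-14,13,11)
ρ-cycle length = 10 (tail of 0 descent steps not counted)

10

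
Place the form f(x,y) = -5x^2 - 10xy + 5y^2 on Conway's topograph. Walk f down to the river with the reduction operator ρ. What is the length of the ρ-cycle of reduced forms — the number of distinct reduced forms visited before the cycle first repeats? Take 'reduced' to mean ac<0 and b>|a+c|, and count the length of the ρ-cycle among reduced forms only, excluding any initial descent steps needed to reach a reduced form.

D = 200, ⌊√D⌋ = 14
descent: ρ → (5,10,-5)  [lands on river]
river: ρ → (-5,10,5)
ρ-cycle length = 2 (tail of 1 descent step not counted)

2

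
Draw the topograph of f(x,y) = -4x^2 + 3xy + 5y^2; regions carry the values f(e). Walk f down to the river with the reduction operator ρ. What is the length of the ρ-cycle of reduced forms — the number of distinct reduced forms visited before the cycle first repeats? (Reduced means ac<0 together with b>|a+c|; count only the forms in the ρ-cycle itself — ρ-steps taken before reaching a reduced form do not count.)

D = 89, ⌊√D⌋ = 9
river: ρ → (5,7,-2)
river: ρ → (-2,9,1)
river: ρ → (1,9,-2)
river: ρ → (-2,7,5)
river: ρ → (5,3,-4)
river: ρ → (-4,5,4)
river: ρ → (4,3,-5)
river: ρ → (-5,7,2)
river: ρ → (2,9,-1)
river: ρ → (-1,9,2)
river: ρ → (2,7,-5)
river: ρ → (-5,3,4)
river: ρ → (4,5,-4)
river: ρ → (-4,3,5)
ρ-cycle length = 14 (tail of 0 descent steps not counted)

14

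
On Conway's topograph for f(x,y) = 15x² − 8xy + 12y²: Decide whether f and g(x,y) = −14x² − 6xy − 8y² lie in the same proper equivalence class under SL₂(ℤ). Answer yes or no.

D₁ = -656, D₂ = -412
discriminants differ ⇒ not SL₂(ℤ)-equivalent

no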